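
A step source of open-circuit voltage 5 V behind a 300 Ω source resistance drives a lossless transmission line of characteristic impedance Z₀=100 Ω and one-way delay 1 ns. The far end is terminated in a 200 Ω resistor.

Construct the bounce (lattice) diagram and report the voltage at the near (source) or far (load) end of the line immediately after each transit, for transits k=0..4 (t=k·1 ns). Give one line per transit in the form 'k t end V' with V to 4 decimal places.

Γ_L=0.333333, Γ_S=0.500000; launch V₁=5·100/400=1.250000
k=0 src: V=1.2500
k=1 load: inc=1.250000, refl=1.250000·0.333333=0.4167; V=0.000000+1.250000+0.416667=1.6667
k=2 src: inc=0.416667, refl=0.416667·0.500000=0.2083; V=1.250000+0.416667+0.208333=1.8750
k=3 load: inc=0.208333, refl=0.208333·0.333333=0.0694; V=1.666667+0.208333+0.069444=1.9444
k=4 src: inc=0.069444, refl=0.069444·0.500000=0.0347; V=1.875000+0.069444+0.034722=1.9792

0 0 source 1.2500
1 1 load 1.6667
2 2 source 1.8750
3 3 load 1.9444
4 4 source 1.9792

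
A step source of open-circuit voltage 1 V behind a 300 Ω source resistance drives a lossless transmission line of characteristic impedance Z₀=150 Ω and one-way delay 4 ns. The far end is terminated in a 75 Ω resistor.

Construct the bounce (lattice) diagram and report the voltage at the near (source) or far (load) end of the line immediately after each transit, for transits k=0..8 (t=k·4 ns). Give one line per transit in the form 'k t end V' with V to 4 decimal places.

Γ_L=-0.333333, Γ_S=0.333333; launch V₁=1·150/450=0.333333
k=0 src: V=0.3333
k=1 load: inc=0.333333, refl=0.333333·-0.333333=-0.1111; V=0.000000+0.333333+-0.111111=0.2222
k=2 src: inc=-0.111111, refl=-0.111111·0.333333=-0.0370; V=0.333333+-0.111111+-0.037037=0.1852
k=3 load: inc=-0.037037, refl=-0.037037·-0.333333=0.0123; V=0.222222+-0.037037+0.012346=0.1975
k=4 src: inc=0.012346, refl=0.012346·0.333333=0.0041; V=0.185185+0.012346+0.004115=0.2016
k=5 load: inc=0.004115, refl=0.004115·-0.333333=-0.0014; V=0.197531+0.004115+-0.001372=0.2003
k=6 src: inc=-0.001372, refl=-0.001372·0.333333=-0.0005; V=0.201646+-0.001372+-0.000457=0.1998
k=7 load: inc=-0.000457, refl=-0.000457·-0.333333=0.0002; V=0.200274+-0.000457+0.000152=0.2000
k=8 src: inc=0.000152, refl=0.000152·0.333333=0.0001; V=0.199817+0.000152+0.000051=0.2000

0 0 source 0.3333
1 4 load 0.2222
2 8 source 0.1852
3 12 load 0.1975
4 16 source 0.2016
5 20 load 0.2003
6 24 source 0.1998
7 28 load 0.2000
8 32 source 0.2000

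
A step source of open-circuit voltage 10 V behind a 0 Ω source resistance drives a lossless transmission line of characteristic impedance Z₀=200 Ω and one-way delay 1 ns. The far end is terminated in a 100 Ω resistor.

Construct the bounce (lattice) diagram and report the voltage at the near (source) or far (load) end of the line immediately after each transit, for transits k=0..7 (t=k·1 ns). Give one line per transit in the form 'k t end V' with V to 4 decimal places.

Γ_L=-0.333333, Γ_S=-1.000000; launch V₁=10·200/200=10.000000
k=0 src: V=10.0000
k=1 load: inc=10.000000, refl=10.000000·-0.333333=-3.3333; V=0.000000+10.000000+-3.333333=6.6667
k=2 src: inc=-3.333333, refl=-3.333333·-1.000000=3.3333; V=10.000000+-3.333333+3.333333=10.0000
k=3 load: inc=3.333333, refl=3.333333·-0.333333=-1.1111; V=6.666667+3.333333+-1.111111=8.8889
k=4 src: inc=-1.111111, refl=-1.111111·-1.000000=1.1111; V=10.000000+-1.111111+1.111111=10.0000
k=5 load: inc=1.111111, refl=1.111111·-0.333333=-0.3704; V=8.888889+1.111111+-0.370370=9.6296
k=6 src: inc=-0.370370, refl=-0.370370·-1.000000=0.3704; V=10.000000+-0.370370+0.370370=10.0000
k=7 load: inc=0.370370, refl=0.370370·-0.333333=-0.1235; V=9.629630+0.370370+-0.123457=9.8765

0 0 source 10.0000
1 1 load 6.6667
2 2 source 10.0000
3 3 load 8.8889
4 4 source 10.0000
5 5 load 9.6296
6 6 source 10.0000
7 7 load 9.8765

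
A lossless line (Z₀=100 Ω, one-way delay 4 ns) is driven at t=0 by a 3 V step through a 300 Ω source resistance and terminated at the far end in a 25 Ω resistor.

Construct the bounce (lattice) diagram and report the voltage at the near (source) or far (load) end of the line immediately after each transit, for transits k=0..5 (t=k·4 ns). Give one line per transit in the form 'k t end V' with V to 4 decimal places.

Γ_L=-0.600000, Γ_S=0.500000; launch V₁=3·100/400=0.750000
k=0 src: V=0.7500
k=1 load: inc=0.750000, refl=0.750000·-0.600000=-0.4500; V=0.000000+0.750000+-0.450000=0.3000
k=2 src: inc=-0.450000, refl=-0.450000·0.500000=-0.2250; V=0.750000+-0.450000+-0.225000=0.0750
k=3 load: inc=-0.225000, refl=-0.225000·-0.600000=0.1350; V=0.300000+-0.225000+0.135000=0.2100
k=4 src: inc=0.135000, refl=0.135000·0.500000=0.0675; V=0.075000+0.135000+0.067500=0.2775
k=5 load: inc=0.067500, refl=0.067500·-0.600000=-0.0405; V=0.210000+0.067500+-0.040500=0.2370

0 0 source 0.7500
1 4 load 0.3000
2 8 source 0.0750
3 12 load 0.2100
4 16 source 0.2775
5 20 load 0.2370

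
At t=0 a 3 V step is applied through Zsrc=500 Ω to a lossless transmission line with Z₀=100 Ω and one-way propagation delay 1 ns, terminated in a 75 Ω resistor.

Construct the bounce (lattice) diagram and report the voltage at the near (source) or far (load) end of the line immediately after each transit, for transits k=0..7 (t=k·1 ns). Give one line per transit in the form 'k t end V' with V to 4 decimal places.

Γ_L=-0.142857, Γ_S=0.666667; launch V₁=3·100/600=0.500000
k=0 src: V=0.5000
k=1 load: inc=0.500000, refl=0.500000·-0.142857=-0.0714; V=0.000000+0.500000+-0.071429=0.4286
k=2 src: inc=-0.071429, refl=-0.071429·0.666667=-0.0476; V=0.500000+-0.071429+-0.047619=0.3810
k=3 load: inc=-0.047619, refl=-0.047619·-0.142857=0.0068; V=0.428571+-0.047619+0.006803=0.3878
k=4 src: inc=0.006803, refl=0.006803·0.666667=0.0045; V=0.380952+0.006803+0.004535=0.3923
k=5 load: inc=0.004535, refl=0.004535·-0.142857=-0.0006; V=0.387755+0.004535+-0.000648=0.3916
k=6 src: inc=-0.000648, refl=-0.000648·0.666667=-0.0004; V=0.392290+-0.000648+-0.000432=0.3912
k=7 load: inc=-0.000432, refl=-0.000432·-0.142857=0.0001; V=0.391642+-0.000432+0.000062=0.3913

0 0 source 0.5000
1 1 load 0.4286
2 2 source 0.3810
3 3 load 0.3878
4 4 source 0.3923
5 5 load 0.3916
6 6 source 0.3912
7 7 load 0.3913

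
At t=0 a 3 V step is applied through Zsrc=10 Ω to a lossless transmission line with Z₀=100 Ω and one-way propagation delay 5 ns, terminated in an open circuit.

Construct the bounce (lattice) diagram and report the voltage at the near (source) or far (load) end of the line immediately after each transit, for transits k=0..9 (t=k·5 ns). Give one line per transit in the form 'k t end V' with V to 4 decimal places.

0 0 source 2.7273
1 5 load 5.4545
2 10 source 3.2231
3 15 load 0.9917
4 20 source 2.8174
5 25 load 4.6431
6 30 source 3.1494
7 35 load 1.6556
8 40 source 2.8778
9 45 load 4.0999

Γ_L=1.000000, Γ_S=-0.818182; launch V₁=3·100/110=2.727273
k=0 src: V=2.7273
k=1 load: inc=2.727273, refl=2.727273·1.000000=2.7273; V=0.000000+2.727273+2.727273=5.4545
k=2 src: inc=2.727273, refl=2.727273·-0.818182=-2.2314; V=2.727273+2.727273+-2.231405=3.2231
k=3 load: inc=-2.231405, refl=-2.231405·1.000000=-2.2314; V=5.454545+-2.231405+-2.231405=0.9917
k=4 src: inc=-2.231405, refl=-2.231405·-0.818182=1.8257; V=3.223140+-2.231405+1.825695=2.8174
k=5 load: inc=1.825695, refl=1.825695·1.000000=1.8257; V=0.991736+1.825695+1.825695=4.6431
k=6 src: inc=1.825695, refl=1.825695·-0.818182=-1.4938; V=2.817431+1.825695+-1.493750=3.1494
k=7 load: inc=-1.493750, refl=-1.493750·1.000000=-1.4938; V=4.643125+-1.493750+-1.493750=1.6556
k=8 src: inc=-1.493750, refl=-1.493750·-0.818182=1.2222; V=3.149375+-1.493750+1.222159=2.8778
k=9 load: inc=1.222159, refl=1.222159·1.000000=1.2222; V=1.655625+1.222159+1.222159=4.0999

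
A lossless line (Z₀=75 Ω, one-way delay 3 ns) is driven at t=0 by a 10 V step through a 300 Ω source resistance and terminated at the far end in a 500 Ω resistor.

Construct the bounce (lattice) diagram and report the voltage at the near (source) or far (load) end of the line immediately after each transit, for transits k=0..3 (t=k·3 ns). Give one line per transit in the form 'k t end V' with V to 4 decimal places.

Γ_L=0.739130, Γ_S=0.600000; launch V₁=10·75/375=2.000000
k=0 src: V=2.0000
k=1 load: inc=2.000000, refl=2.000000·0.739130=1.4783; V=0.000000+2.000000+1.478261=3.4783
k=2 src: inc=1.478261, refl=1.478261·0.600000=0.8870; V=2.000000+1.478261+0.886957=4.3652
k=3 load: inc=0.886957, refl=0.886957·0.739130=0.6556; V=3.478261+0.886957+0.655577=5.0208

0 0 source 2.0000
1 3 load 3.4783
2 6 source 4.3652
3 9 load 5.0208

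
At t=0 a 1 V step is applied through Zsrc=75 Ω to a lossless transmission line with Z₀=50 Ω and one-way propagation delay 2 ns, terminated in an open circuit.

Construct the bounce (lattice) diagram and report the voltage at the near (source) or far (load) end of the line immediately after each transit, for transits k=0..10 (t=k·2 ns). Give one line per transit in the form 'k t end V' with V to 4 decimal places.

0 0 source 0.4000
1 2 load 0.8000
2 4 source 0.8800
3 6 load 0.9600
4 8 source 0.9760
5 10 load 0.9920
6 12 source 0.9952
7 14 load 0.9984
8 16 source 0.9990
9 18 load 0.9997
10 20 source 0.9998

Γ_L=1.000000, Γ_S=0.200000; launch V₁=1·50/125=0.400000
k=0 src: V=0.4000
k=1 load: inc=0.400000, refl=0.400000·1.000000=0.4000; V=0.000000+0.400000+0.400000=0.8000
k=2 src: inc=0.400000, refl=0.400000·0.200000=0.0800; V=0.400000+0.400000+0.080000=0.8800
k=3 load: inc=0.080000, refl=0.080000·1.000000=0.0800; V=0.800000+0.080000+0.080000=0.9600
k=4 src: inc=0.080000, refl=0.080000·0.200000=0.0160; V=0.880000+0.080000+0.016000=0.9760
k=5 load: inc=0.016000, refl=0.016000·1.000000=0.0160; V=0.960000+0.016000+0.016000=0.9920
k=6 src: inc=0.016000, refl=0.016000·0.200000=0.0032; V=0.976000+0.016000+0.003200=0.9952
k=7 load: inc=0.003200, refl=0.003200·1.000000=0.0032; V=0.992000+0.003200+0.003200=0.9984
k=8 src: inc=0.003200, refl=0.003200·0.200000=0.0006; V=0.995200+0.003200+0.000640=0.9990
k=9 load: inc=0.000640, refl=0.000640·1.000000=0.0006; V=0.998400+0.000640+0.000640=0.9997
k=10 src: inc=0.000640, refl=0.000640·0.200000=0.0001; V=0.999040+0.000640+0.000128=0.9998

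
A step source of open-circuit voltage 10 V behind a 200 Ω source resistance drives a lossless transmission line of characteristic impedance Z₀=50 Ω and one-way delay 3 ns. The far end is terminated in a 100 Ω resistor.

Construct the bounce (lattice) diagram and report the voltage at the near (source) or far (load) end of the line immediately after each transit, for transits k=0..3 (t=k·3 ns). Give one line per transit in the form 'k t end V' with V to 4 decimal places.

0 0 source 2.0000
1 3 load 2.6667
2 6 source 3.0667
3 9 load 3.2000

Γ_L=0.333333, Γ_S=0.600000; launch V₁=10·50/250=2.000000
k=0 src: V=2.0000
k=1 load: inc=2.000000, refl=2.000000·0.333333=0.6667; V=0.000000+2.000000+0.666667=2.6667
k=2 src: inc=0.666667, refl=0.666667·0.600000=0.4000; V=2.000000+0.666667+0.400000=3.0667
k=3 load: inc=0.400000, refl=0.400000·0.333333=0.1333; V=2.666667+0.400000+0.133333=3.2000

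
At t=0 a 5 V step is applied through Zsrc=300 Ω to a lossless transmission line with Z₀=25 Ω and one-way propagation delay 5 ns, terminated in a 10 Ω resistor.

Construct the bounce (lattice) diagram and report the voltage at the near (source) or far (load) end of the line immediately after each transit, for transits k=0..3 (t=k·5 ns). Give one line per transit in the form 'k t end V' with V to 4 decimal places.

0 0 source 0.3846
1 5 load 0.2198
2 10 source 0.0803
3 15 load 0.1401

Γ_L=-0.428571, Γ_S=0.846154; launch V₁=5·25/325=0.384615
k=0 src: V=0.3846
k=1 load: inc=0.384615, refl=0.384615·-0.428571=-0.1648; V=0.000000+0.384615+-0.164835=0.2198
k=2 src: inc=-0.164835, refl=-0.164835·0.846154=-0.1395; V=0.384615+-0.164835+-0.139476=0.0803
k=3 load: inc=-0.139476, refl=-0.139476·-0.428571=0.0598; V=0.219780+-0.139476+0.059775=0.1401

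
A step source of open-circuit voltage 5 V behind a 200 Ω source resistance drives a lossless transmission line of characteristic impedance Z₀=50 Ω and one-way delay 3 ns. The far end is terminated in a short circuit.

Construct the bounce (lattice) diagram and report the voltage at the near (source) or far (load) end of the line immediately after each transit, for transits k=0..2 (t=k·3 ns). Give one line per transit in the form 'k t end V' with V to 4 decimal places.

0 0 source 1.0000
1 3 load 0.0000
2 6 source -0.6000

Γ_L=-1.000000, Γ_S=0.600000; launch V₁=5·50/250=1.000000
k=0 src: V=1.0000
k=1 load: inc=1.000000, refl=1.000000·-1.000000=-1.0000; V=0.000000+1.000000+-1.000000=0.0000
k=2 src: inc=-1.000000, refl=-1.000000·0.600000=-0.6000; V=1.000000+-1.000000+-0.600000=-0.6000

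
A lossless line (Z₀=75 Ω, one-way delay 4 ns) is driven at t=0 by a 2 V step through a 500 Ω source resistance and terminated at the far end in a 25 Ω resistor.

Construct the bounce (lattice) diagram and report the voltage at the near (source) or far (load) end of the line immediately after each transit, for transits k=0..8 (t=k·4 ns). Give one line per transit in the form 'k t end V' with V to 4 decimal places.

0 0 source 0.2609
1 4 load 0.1304
2 8 source 0.0340
3 12 load 0.0822
4 16 source 0.1179
5 20 load 0.1000
6 24 source 0.0869
7 28 load 0.0935
8 32 source 0.0983

Γ_L=-0.500000, Γ_S=0.739130; launch V₁=2·75/575=0.260870
k=0 src: V=0.2609
k=1 load: inc=0.260870, refl=0.260870·-0.500000=-0.1304; V=0.000000+0.260870+-0.130435=0.1304
k=2 src: inc=-0.130435, refl=-0.130435·0.739130=-0.0964; V=0.260870+-0.130435+-0.096408=0.0340
k=3 load: inc=-0.096408, refl=-0.096408·-0.500000=0.0482; V=0.130435+-0.096408+0.048204=0.0822
k=4 src: inc=0.048204, refl=0.048204·0.739130=0.0356; V=0.034026+0.048204+0.035629=0.1179
k=5 load: inc=0.035629, refl=0.035629·-0.500000=-0.0178; V=0.082231+0.035629+-0.017815=0.1000
k=6 src: inc=-0.017815, refl=-0.017815·0.739130=-0.0132; V=0.117860+-0.017815+-0.013167=0.0869
k=7 load: inc=-0.013167, refl=-0.013167·-0.500000=0.0066; V=0.100045+-0.013167+0.006584=0.0935
k=8 src: inc=0.006584, refl=0.006584·0.739130=0.0049; V=0.086878+0.006584+0.004866=0.0983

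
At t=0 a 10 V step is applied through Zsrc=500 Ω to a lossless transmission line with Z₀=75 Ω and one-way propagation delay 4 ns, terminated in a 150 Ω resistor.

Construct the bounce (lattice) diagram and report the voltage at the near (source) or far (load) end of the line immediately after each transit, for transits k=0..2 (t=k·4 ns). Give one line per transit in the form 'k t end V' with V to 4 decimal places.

0 0 source 1.3043
1 4 load 1.7391
2 8 source 2.0605

Γ_L=0.333333, Γ_S=0.739130; launch V₁=10·75/575=1.304348
k=0 src: V=1.3043
k=1 load: inc=1.304348, refl=1.304348·0.333333=0.4348; V=0.000000+1.304348+0.434783=1.7391
k=2 src: inc=0.434783, refl=0.434783·0.739130=0.3214; V=1.304348+0.434783+0.321361=2.0605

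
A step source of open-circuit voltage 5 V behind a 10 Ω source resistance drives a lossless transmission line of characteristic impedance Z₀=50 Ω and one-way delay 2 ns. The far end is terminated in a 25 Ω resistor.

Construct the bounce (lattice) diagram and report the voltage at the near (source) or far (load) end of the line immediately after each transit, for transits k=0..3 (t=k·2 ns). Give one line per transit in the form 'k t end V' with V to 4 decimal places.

0 0 source 4.1667
1 2 load 2.7778
2 4 source 3.7037
3 6 load 3.3951

Γ_L=-0.333333, Γ_S=-0.666667; launch V₁=5·50/60=4.166667
k=0 src: V=4.1667
k=1 load: inc=4.166667, refl=4.166667·-0.333333=-1.3889; V=0.000000+4.166667+-1.388889=2.7778
k=2 src: inc=-1.388889, refl=-1.388889·-0.666667=0.9259; V=4.166667+-1.388889+0.925926=3.7037
k=3 load: inc=0.925926, refl=0.925926·-0.333333=-0.3086; V=2.777778+0.925926+-0.308642=3.3951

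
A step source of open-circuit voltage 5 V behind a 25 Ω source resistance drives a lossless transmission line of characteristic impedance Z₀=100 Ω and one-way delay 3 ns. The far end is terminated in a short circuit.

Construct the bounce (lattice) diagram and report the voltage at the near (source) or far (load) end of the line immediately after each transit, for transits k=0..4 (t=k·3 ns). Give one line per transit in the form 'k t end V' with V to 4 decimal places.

0 0 source 4.0000
1 3 load 0.0000
2 6 source 2.4000
3 9 load 0.0000
4 12 source 1.4400

Γ_L=-1.000000, Γ_S=-0.600000; launch V₁=5·100/125=4.000000
k=0 src: V=4.0000
k=1 load: inc=4.000000, refl=4.000000·-1.000000=-4.0000; V=0.000000+4.000000+-4.000000=0.0000
k=2 src: inc=-4.000000, refl=-4.000000·-0.600000=2.4000; V=4.000000+-4.000000+2.400000=2.4000
k=3 load: inc=2.400000, refl=2.400000·-1.000000=-2.4000; V=0.000000+2.400000+-2.400000=0.0000
k=4 src: inc=-2.400000, refl=-2.400000·-0.600000=1.4400; V=2.400000+-2.400000+1.440000=1.4400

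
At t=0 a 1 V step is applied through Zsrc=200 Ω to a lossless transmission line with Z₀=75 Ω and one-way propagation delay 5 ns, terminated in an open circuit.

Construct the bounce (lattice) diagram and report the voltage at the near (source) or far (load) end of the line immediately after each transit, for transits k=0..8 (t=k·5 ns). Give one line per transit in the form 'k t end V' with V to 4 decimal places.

Γ_L=1.000000, Γ_S=0.454545; launch V₁=1·75/275=0.272727
k=0 src: V=0.2727
k=1 load: inc=0.272727, refl=0.272727·1.000000=0.2727; V=0.000000+0.272727+0.272727=0.5455
k=2 src: inc=0.272727, refl=0.272727·0.454545=0.1240; V=0.272727+0.272727+0.123967=0.6694
k=3 load: inc=0.123967, refl=0.123967·1.000000=0.1240; V=0.545455+0.123967+0.123967=0.7934
k=4 src: inc=0.123967, refl=0.123967·0.454545=0.0563; V=0.669421+0.123967+0.056349=0.8497
k=5 load: inc=0.056349, refl=0.056349·1.000000=0.0563; V=0.793388+0.056349+0.056349=0.9061
k=6 src: inc=0.056349, refl=0.056349·0.454545=0.0256; V=0.849737+0.056349+0.025613=0.9317
k=7 load: inc=0.025613, refl=0.025613·1.000000=0.0256; V=0.906086+0.025613+0.025613=0.9573
k=8 src: inc=0.025613, refl=0.025613·0.454545=0.0116; V=0.931699+0.025613+0.011642=0.9690

0 0 source 0.2727
1 5 load 0.5455
2 10 source 0.6694
3 15 load 0.7934
4 20 source 0.8497
5 25 load 0.9061
6 30 source 0.9317
7 35 load 0.9573
8 40 source 0.9690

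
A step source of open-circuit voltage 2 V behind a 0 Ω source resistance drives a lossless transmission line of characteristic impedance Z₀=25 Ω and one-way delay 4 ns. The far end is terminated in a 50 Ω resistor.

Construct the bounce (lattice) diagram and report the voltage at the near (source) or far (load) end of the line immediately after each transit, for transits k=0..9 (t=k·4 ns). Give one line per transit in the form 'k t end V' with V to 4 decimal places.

0 0 source 2.0000
1 4 load 2.6667
2 8 source 2.0000
3 12 load 1.7778
4 16 source 2.0000
5 20 load 2.0741
6 24 source 2.0000
7 28 load 1.9753
8 32 source 2.0000
9 36 load 2.0082

Γ_L=0.333333, Γ_S=-1.000000; launch V₁=2·25/25=2.000000
k=0 src: V=2.0000
k=1 load: inc=2.000000, refl=2.000000·0.333333=0.6667; V=0.000000+2.000000+0.666667=2.6667
k=2 src: inc=0.666667, refl=0.666667·-1.000000=-0.6667; V=2.000000+0.666667+-0.666667=2.0000
k=3 load: inc=-0.666667, refl=-0.666667·0.333333=-0.2222; V=2.666667+-0.666667+-0.222222=1.7778
k=4 src: inc=-0.222222, refl=-0.222222·-1.000000=0.2222; V=2.000000+-0.222222+0.222222=2.0000
k=5 load: inc=0.222222, refl=0.222222·0.333333=0.0741; V=1.777778+0.222222+0.074074=2.0741
k=6 src: inc=0.074074, refl=0.074074·-1.000000=-0.0741; V=2.000000+0.074074+-0.074074=2.0000
k=7 load: inc=-0.074074, refl=-0.074074·0.333333=-0.0247; V=2.074074+-0.074074+-0.024691=1.9753
k=8 src: inc=-0.024691, refl=-0.024691·-1.000000=0.0247; V=2.000000+-0.024691+0.024691=2.0000
k=9 load: inc=0.024691, refl=0.024691·0.333333=0.0082; V=1.975309+0.024691+0.008230=2.0082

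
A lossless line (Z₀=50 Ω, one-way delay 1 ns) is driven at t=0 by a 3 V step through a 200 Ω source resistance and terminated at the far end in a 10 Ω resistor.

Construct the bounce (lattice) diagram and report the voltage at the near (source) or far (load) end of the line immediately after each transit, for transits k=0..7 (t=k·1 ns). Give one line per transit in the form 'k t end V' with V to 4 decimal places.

Γ_L=-0.666667, Γ_S=0.600000; launch V₁=3·50/250=0.600000
k=0 src: V=0.6000
k=1 load: inc=0.600000, refl=0.600000·-0.666667=-0.4000; V=0.000000+0.600000+-0.400000=0.2000
k=2 src: inc=-0.400000, refl=-0.400000·0.600000=-0.2400; V=0.600000+-0.400000+-0.240000=-0.0400
k=3 load: inc=-0.240000, refl=-0.240000·-0.666667=0.1600; V=0.200000+-0.240000+0.160000=0.1200
k=4 src: inc=0.160000, refl=0.160000·0.600000=0.0960; V=-0.040000+0.160000+0.096000=0.2160
k=5 load: inc=0.096000, refl=0.096000·-0.666667=-0.0640; V=0.120000+0.096000+-0.064000=0.1520
k=6 src: inc=-0.064000, refl=-0.064000·0.600000=-0.0384; V=0.216000+-0.064000+-0.038400=0.1136
k=7 load: inc=-0.038400, refl=-0.038400·-0.666667=0.0256; V=0.152000+-0.038400+0.025600=0.1392

0 0 source 0.6000
1 1 load 0.2000
2 2 source -0.0400
3 3 load 0.1200
4 4 source 0.2160
5 5 load 0.1520
6 6 source 0.1136
7 7 load 0.1392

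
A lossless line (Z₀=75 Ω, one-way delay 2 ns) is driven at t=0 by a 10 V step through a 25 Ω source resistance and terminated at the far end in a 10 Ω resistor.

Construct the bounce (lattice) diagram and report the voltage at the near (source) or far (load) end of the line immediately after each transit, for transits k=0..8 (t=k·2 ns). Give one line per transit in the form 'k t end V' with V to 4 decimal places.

0 0 source 7.5000
1 2 load 1.7647
2 4 source 4.6324
3 6 load 2.4394
4 8 source 3.5359
5 10 load 2.6974
6 12 source 3.1167
7 14 load 2.7961
8 16 source 2.9564

Γ_L=-0.764706, Γ_S=-0.500000; launch V₁=10·75/100=7.500000
k=0 src: V=7.5000
k=1 load: inc=7.500000, refl=7.500000·-0.764706=-5.7353; V=0.000000+7.500000+-5.735294=1.7647
k=2 src: inc=-5.735294, refl=-5.735294·-0.500000=2.8676; V=7.500000+-5.735294+2.867647=4.6324
k=3 load: inc=2.867647, refl=2.867647·-0.764706=-2.1929; V=1.764706+2.867647+-2.192907=2.4394
k=4 src: inc=-2.192907, refl=-2.192907·-0.500000=1.0965; V=4.632353+-2.192907+1.096453=3.5359
k=5 load: inc=1.096453, refl=1.096453·-0.764706=-0.8385; V=2.439446+1.096453+-0.838464=2.6974
k=6 src: inc=-0.838464, refl=-0.838464·-0.500000=0.4192; V=3.535900+-0.838464+0.419232=3.1167
k=7 load: inc=0.419232, refl=0.419232·-0.764706=-0.3206; V=2.697435+0.419232+-0.320589=2.7961
k=8 src: inc=-0.320589, refl=-0.320589·-0.500000=0.1603; V=3.116668+-0.320589+0.160295=2.9564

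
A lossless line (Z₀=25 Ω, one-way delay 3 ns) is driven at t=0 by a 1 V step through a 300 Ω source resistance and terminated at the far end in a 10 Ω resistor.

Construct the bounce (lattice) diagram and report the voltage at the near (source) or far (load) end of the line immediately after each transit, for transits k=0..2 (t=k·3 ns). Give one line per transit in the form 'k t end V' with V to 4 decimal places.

0 0 source 0.0769
1 3 load 0.0440
2 6 source 0.0161

Γ_L=-0.428571, Γ_S=0.846154; launch V₁=1·25/325=0.076923
k=0 src: V=0.0769
k=1 load: inc=0.076923, refl=0.076923·-0.428571=-0.0330; V=0.000000+0.076923+-0.032967=0.0440
k=2 src: inc=-0.032967, refl=-0.032967·0.846154=-0.0279; V=0.076923+-0.032967+-0.027895=0.0161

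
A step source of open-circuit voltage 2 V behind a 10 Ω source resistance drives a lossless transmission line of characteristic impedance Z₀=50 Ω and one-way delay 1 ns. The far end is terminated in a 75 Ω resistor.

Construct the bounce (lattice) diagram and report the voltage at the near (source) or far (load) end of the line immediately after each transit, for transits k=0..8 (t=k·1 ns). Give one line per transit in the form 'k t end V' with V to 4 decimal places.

Γ_L=0.200000, Γ_S=-0.666667; launch V₁=2·50/60=1.666667
k=0 src: V=1.6667
k=1 load: inc=1.666667, refl=1.666667·0.200000=0.3333; V=0.000000+1.666667+0.333333=2.0000
k=2 src: inc=0.333333, refl=0.333333·-0.666667=-0.2222; V=1.666667+0.333333+-0.222222=1.7778
k=3 load: inc=-0.222222, refl=-0.222222·0.200000=-0.0444; V=2.000000+-0.222222+-0.044444=1.7333
k=4 src: inc=-0.044444, refl=-0.044444·-0.666667=0.0296; V=1.777778+-0.044444+0.029630=1.7630
k=5 load: inc=0.029630, refl=0.029630·0.200000=0.0059; V=1.733333+0.029630+0.005926=1.7689
k=6 src: inc=0.005926, refl=0.005926·-0.666667=-0.0040; V=1.762963+0.005926+-0.003951=1.7649
k=7 load: inc=-0.003951, refl=-0.003951·0.200000=-0.0008; V=1.768889+-0.003951+-0.000790=1.7641
k=8 src: inc=-0.000790, refl=-0.000790·-0.666667=0.0005; V=1.764938+-0.000790+0.000527=1.7647

0 0 source 1.6667
1 1 load 2.0000
2 2 source 1.7778
3 3 load 1.7333
4 4 source 1.7630
5 5 load 1.7689
6 6 source 1.7649
7 7 load 1.7641
8 8 source 1.7647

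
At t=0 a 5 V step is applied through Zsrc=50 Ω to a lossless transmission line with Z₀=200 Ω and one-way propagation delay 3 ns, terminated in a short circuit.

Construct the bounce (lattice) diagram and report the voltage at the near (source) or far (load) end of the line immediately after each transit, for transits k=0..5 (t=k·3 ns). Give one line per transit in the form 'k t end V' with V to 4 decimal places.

Γ_L=-1.000000, Γ_S=-0.600000; launch V₁=5·200/250=4.000000
k=0 src: V=4.0000
k=1 load: inc=4.000000, refl=4.000000·-1.000000=-4.0000; V=0.000000+4.000000+-4.000000=0.0000
k=2 src: inc=-4.000000, refl=-4.000000·-0.600000=2.4000; V=4.000000+-4.000000+2.400000=2.4000
k=3 load: inc=2.400000, refl=2.400000·-1.000000=-2.4000; V=0.000000+2.400000+-2.400000=0.0000
k=4 src: inc=-2.400000, refl=-2.400000·-0.600000=1.4400; V=2.400000+-2.400000+1.440000=1.4400
k=5 load: inc=1.440000, refl=1.440000·-1.000000=-1.4400; V=0.000000+1.440000+-1.440000=0.0000

0 0 source 4.0000
1 3 load 0.0000
2 6 source 2.4000
3 9 load 0.0000
4 12 source 1.4400
5 15 load 0.0000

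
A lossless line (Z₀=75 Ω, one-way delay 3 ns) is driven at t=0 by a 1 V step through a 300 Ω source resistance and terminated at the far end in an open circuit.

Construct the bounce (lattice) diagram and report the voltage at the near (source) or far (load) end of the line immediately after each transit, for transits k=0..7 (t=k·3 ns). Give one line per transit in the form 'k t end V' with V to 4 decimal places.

0 0 source 0.2000
1 3 load 0.4000
2 6 source 0.5200
3 9 load 0.6400
4 12 source 0.7120
5 15 load 0.7840
6 18 source 0.8272
7 21 load 0.8704

Γ_L=1.000000, Γ_S=0.600000; launch V₁=1·75/375=0.200000
k=0 src: V=0.2000
k=1 load: inc=0.200000, refl=0.200000·1.000000=0.2000; V=0.000000+0.200000+0.200000=0.4000
k=2 src: inc=0.200000, refl=0.200000·0.600000=0.1200; V=0.200000+0.200000+0.120000=0.5200
k=3 load: inc=0.120000, refl=0.120000·1.000000=0.1200; V=0.400000+0.120000+0.120000=0.6400
k=4 src: inc=0.120000, refl=0.120000·0.600000=0.0720; V=0.520000+0.120000+0.072000=0.7120
k=5 load: inc=0.072000, refl=0.072000·1.000000=0.0720; V=0.640000+0.072000+0.072000=0.7840
k=6 src: inc=0.072000, refl=0.072000·0.600000=0.0432; V=0.712000+0.072000+0.043200=0.8272
k=7 load: inc=0.043200, refl=0.043200·1.000000=0.0432; V=0.784000+0.043200+0.043200=0.8704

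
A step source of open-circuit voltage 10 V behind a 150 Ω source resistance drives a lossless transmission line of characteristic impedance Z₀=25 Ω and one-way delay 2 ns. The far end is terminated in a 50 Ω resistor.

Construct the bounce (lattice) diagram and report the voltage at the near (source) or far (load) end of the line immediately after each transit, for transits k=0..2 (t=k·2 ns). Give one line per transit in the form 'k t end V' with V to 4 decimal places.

Γ_L=0.333333, Γ_S=0.714286; launch V₁=10·25/175=1.428571
k=0 src: V=1.4286
k=1 load: inc=1.428571, refl=1.428571·0.333333=0.4762; V=0.000000+1.428571+0.476190=1.9048
k=2 src: inc=0.476190, refl=0.476190·0.714286=0.3401; V=1.428571+0.476190+0.340136=2.2449

0 0 source 1.4286
1 2 load 1.9048
2 4 source 2.2449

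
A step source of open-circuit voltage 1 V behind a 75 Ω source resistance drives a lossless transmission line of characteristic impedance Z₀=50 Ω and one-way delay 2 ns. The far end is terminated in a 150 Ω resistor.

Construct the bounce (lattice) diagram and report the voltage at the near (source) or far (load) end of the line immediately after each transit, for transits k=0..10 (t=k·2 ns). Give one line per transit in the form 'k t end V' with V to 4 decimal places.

Γ_L=0.500000, Γ_S=0.200000; launch V₁=1·50/125=0.400000
k=0 src: V=0.4000
k=1 load: inc=0.400000, refl=0.400000·0.500000=0.2000; V=0.000000+0.400000+0.200000=0.6000
k=2 src: inc=0.200000, refl=0.200000·0.200000=0.0400; V=0.400000+0.200000+0.040000=0.6400
k=3 load: inc=0.040000, refl=0.040000·0.500000=0.0200; V=0.600000+0.040000+0.020000=0.6600
k=4 src: inc=0.020000, refl=0.020000·0.200000=0.0040; V=0.640000+0.020000+0.004000=0.6640
k=5 load: inc=0.004000, refl=0.004000·0.500000=0.0020; V=0.660000+0.004000+0.002000=0.6660
k=6 src: inc=0.002000, refl=0.002000·0.200000=0.0004; V=0.664000+0.002000+0.000400=0.6664
k=7 load: inc=0.000400, refl=0.000400·0.500000=0.0002; V=0.666000+0.000400+0.000200=0.6666
k=8 src: inc=0.000200, refl=0.000200·0.200000=0.0000; V=0.666400+0.000200+0.000040=0.6666
k=9 load: inc=0.000040, refl=0.000040·0.500000=0.0000; V=0.666600+0.000040+0.000020=0.6667
k=10 src: inc=0.000020, refl=0.000020·0.200000=0.0000; V=0.666640+0.000020+0.000004=0.6667

0 0 source 0.4000
1 2 load 0.6000
2 4 source 0.6400
3 6 load 0.6600
4 8 source 0.6640
5 10 load 0.6660
6 12 source 0.6664
7 14 load 0.6666
8 16 source 0.6666
9 18 load 0.6667
10 20 source 0.6667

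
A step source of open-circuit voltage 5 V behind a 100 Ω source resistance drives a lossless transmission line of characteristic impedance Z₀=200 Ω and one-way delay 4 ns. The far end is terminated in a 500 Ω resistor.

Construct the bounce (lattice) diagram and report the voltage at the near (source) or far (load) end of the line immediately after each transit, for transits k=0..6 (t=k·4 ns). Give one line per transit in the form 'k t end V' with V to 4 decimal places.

0 0 source 3.3333
1 4 load 4.7619
2 8 source 4.2857
3 12 load 4.0816
4 16 source 4.1497
5 20 load 4.1788
6 24 source 4.1691

Γ_L=0.428571, Γ_S=-0.333333; launch V₁=5·200/300=3.333333
k=0 src: V=3.3333
k=1 load: inc=3.333333, refl=3.333333·0.428571=1.4286; V=0.000000+3.333333+1.428571=4.7619
k=2 src: inc=1.428571, refl=1.428571·-0.333333=-0.4762; V=3.333333+1.428571+-0.476190=4.2857
k=3 load: inc=-0.476190, refl=-0.476190·0.428571=-0.2041; V=4.761905+-0.476190+-0.204082=4.0816
k=4 src: inc=-0.204082, refl=-0.204082·-0.333333=0.0680; V=4.285714+-0.204082+0.068027=4.1497
k=5 load: inc=0.068027, refl=0.068027·0.428571=0.0292; V=4.081633+0.068027+0.029155=4.1788
k=6 src: inc=0.029155, refl=0.029155·-0.333333=-0.0097; V=4.149660+0.029155+-0.009718=4.1691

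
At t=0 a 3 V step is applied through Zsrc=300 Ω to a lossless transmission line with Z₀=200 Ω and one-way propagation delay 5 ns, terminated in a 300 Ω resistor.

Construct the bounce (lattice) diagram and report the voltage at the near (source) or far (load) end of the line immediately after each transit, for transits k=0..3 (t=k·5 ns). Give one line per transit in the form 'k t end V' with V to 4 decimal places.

Γ_L=0.200000, Γ_S=0.200000; launch V₁=3·200/500=1.200000
k=0 src: V=1.2000
k=1 load: inc=1.200000, refl=1.200000·0.200000=0.2400; V=0.000000+1.200000+0.240000=1.4400
k=2 src: inc=0.240000, refl=0.240000·0.200000=0.0480; V=1.200000+0.240000+0.048000=1.4880
k=3 load: inc=0.048000, refl=0.048000·0.200000=0.0096; V=1.440000+0.048000+0.009600=1.4976

0 0 source 1.2000
1 5 load 1.4400
2 10 source 1.4880
3 15 load 1.4976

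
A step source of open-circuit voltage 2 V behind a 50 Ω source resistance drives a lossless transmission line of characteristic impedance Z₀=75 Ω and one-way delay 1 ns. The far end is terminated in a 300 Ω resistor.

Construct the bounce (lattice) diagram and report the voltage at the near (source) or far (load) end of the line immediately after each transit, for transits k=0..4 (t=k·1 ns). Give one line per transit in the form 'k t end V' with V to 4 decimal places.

Γ_L=0.600000, Γ_S=-0.200000; launch V₁=2·75/125=1.200000
k=0 src: V=1.2000
k=1 load: inc=1.200000, refl=1.200000·0.600000=0.7200; V=0.000000+1.200000+0.720000=1.9200
k=2 src: inc=0.720000, refl=0.720000·-0.200000=-0.1440; V=1.200000+0.720000+-0.144000=1.7760
k=3 load: inc=-0.144000, refl=-0.144000·0.600000=-0.0864; V=1.920000+-0.144000+-0.086400=1.6896
k=4 src: inc=-0.086400, refl=-0.086400·-0.200000=0.0173; V=1.776000+-0.086400+0.017280=1.7069

0 0 source 1.2000
1 1 load 1.9200
2 2 source 1.7760
3 3 load 1.6896
4 4 source 1.7069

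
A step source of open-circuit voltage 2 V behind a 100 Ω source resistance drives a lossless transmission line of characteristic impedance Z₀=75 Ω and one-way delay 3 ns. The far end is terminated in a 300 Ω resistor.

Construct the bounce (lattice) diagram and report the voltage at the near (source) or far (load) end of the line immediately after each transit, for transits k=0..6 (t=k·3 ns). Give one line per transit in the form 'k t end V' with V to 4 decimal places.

Γ_L=0.600000, Γ_S=0.142857; launch V₁=2·75/175=0.857143
k=0 src: V=0.8571
k=1 load: inc=0.857143, refl=0.857143·0.600000=0.5143; V=0.000000+0.857143+0.514286=1.3714
k=2 src: inc=0.514286, refl=0.514286·0.142857=0.0735; V=0.857143+0.514286+0.073469=1.4449
k=3 load: inc=0.073469, refl=0.073469·0.600000=0.0441; V=1.371429+0.073469+0.044082=1.4890
k=4 src: inc=0.044082, refl=0.044082·0.142857=0.0063; V=1.444898+0.044082+0.006297=1.4953
k=5 load: inc=0.006297, refl=0.006297·0.600000=0.0038; V=1.488980+0.006297+0.003778=1.4991
k=6 src: inc=0.003778, refl=0.003778·0.142857=0.0005; V=1.495277+0.003778+0.000540=1.4996

0 0 source 0.8571
1 3 load 1.3714
2 6 source 1.4449
3 9 load 1.4890
4 12 source 1.4953
5 15 load 1.4991
6 18 source 1.4996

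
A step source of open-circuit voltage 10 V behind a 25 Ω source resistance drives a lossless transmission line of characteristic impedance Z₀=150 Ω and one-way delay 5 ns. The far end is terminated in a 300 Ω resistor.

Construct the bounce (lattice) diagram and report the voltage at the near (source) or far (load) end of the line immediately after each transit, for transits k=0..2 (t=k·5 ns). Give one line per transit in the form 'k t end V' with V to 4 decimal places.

Γ_L=0.333333, Γ_S=-0.714286; launch V₁=10·150/175=8.571429
k=0 src: V=8.5714
k=1 load: inc=8.571429, refl=8.571429·0.333333=2.8571; V=0.000000+8.571429+2.857143=11.4286
k=2 src: inc=2.857143, refl=2.857143·-0.714286=-2.0408; V=8.571429+2.857143+-2.040816=9.3878

0 0 source 8.5714
1 5 load 11.4286
2 10 source 9.3878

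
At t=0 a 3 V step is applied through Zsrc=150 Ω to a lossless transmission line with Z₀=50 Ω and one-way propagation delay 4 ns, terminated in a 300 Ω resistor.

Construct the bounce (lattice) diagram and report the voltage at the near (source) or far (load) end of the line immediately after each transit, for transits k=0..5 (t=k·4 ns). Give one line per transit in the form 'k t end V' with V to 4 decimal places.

0 0 source 0.7500
1 4 load 1.2857
2 8 source 1.5536
3 12 load 1.7449
4 16 source 1.8406
5 20 load 1.9089

Γ_L=0.714286, Γ_S=0.500000; launch V₁=3·50/200=0.750000
k=0 src: V=0.7500
k=1 load: inc=0.750000, refl=0.750000·0.714286=0.5357; V=0.000000+0.750000+0.535714=1.2857
k=2 src: inc=0.535714, refl=0.535714·0.500000=0.2679; V=0.750000+0.535714+0.267857=1.5536
k=3 load: inc=0.267857, refl=0.267857·0.714286=0.1913; V=1.285714+0.267857+0.191327=1.7449
k=4 src: inc=0.191327, refl=0.191327·0.500000=0.0957; V=1.553571+0.191327+0.095663=1.8406
k=5 load: inc=0.095663, refl=0.095663·0.714286=0.0683; V=1.744898+0.095663+0.068331=1.9089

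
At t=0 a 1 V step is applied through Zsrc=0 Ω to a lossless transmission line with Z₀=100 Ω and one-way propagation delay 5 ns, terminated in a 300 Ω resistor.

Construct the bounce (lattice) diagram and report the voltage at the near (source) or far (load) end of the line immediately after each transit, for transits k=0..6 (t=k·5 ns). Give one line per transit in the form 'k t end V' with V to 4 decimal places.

0 0 source 1.0000
1 5 load 1.5000
2 10 source 1.0000
3 15 load 0.7500
4 20 source 1.0000
5 25 load 1.1250
6 30 source 1.0000

Γ_L=0.500000, Γ_S=-1.000000; launch V₁=1·100/100=1.000000
k=0 src: V=1.0000
k=1 load: inc=1.000000, refl=1.000000·0.500000=0.5000; V=0.000000+1.000000+0.500000=1.5000
k=2 src: inc=0.500000, refl=0.500000·-1.000000=-0.5000; V=1.000000+0.500000+-0.500000=1.0000
k=3 load: inc=-0.500000, refl=-0.500000·0.500000=-0.2500; V=1.500000+-0.500000+-0.250000=0.7500
k=4 src: inc=-0.250000, refl=-0.250000·-1.000000=0.2500; V=1.000000+-0.250000+0.250000=1.0000
k=5 load: inc=0.250000, refl=0.250000·0.500000=0.1250; V=0.750000+0.250000+0.125000=1.1250
k=6 src: inc=0.125000, refl=0.125000·-1.000000=-0.1250; V=1.000000+0.125000+-0.125000=1.0000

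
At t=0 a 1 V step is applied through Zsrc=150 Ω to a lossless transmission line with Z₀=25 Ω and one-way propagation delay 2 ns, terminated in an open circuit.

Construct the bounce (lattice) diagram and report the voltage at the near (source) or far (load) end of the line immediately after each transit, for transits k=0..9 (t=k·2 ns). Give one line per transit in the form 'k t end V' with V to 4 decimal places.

Γ_L=1.000000, Γ_S=0.714286; launch V₁=1·25/175=0.142857
k=0 src: V=0.1429
k=1 load: inc=0.142857, refl=0.142857·1.000000=0.1429; V=0.000000+0.142857+0.142857=0.2857
k=2 src: inc=0.142857, refl=0.142857·0.714286=0.1020; V=0.142857+0.142857+0.102041=0.3878
k=3 load: inc=0.102041, refl=0.102041·1.000000=0.1020; V=0.285714+0.102041+0.102041=0.4898
k=4 src: inc=0.102041, refl=0.102041·0.714286=0.0729; V=0.387755+0.102041+0.072886=0.5627
k=5 load: inc=0.072886, refl=0.072886·1.000000=0.0729; V=0.489796+0.072886+0.072886=0.6356
k=6 src: inc=0.072886, refl=0.072886·0.714286=0.0521; V=0.562682+0.072886+0.052062=0.6876
k=7 load: inc=0.052062, refl=0.052062·1.000000=0.0521; V=0.635569+0.052062+0.052062=0.7397
k=8 src: inc=0.052062, refl=0.052062·0.714286=0.0372; V=0.687630+0.052062+0.037187=0.7769
k=9 load: inc=0.037187, refl=0.037187·1.000000=0.0372; V=0.739692+0.037187+0.037187=0.8141

0 0 source 0.1429
1 2 load 0.2857
2 4 source 0.3878
3 6 load 0.4898
4 8 source 0.5627
5 10 load 0.6356
6 12 source 0.6876
7 14 load 0.7397
8 16 source 0.7769
9 18 load 0.8141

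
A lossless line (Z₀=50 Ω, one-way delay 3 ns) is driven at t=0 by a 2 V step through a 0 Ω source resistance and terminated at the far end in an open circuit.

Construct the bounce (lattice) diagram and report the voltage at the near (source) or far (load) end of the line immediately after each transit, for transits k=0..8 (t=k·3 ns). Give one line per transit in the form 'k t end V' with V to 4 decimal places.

0 0 source 2.0000
1 3 load 4.0000
2 6 source 2.0000
3 9 load 0.0000
4 12 source 2.0000
5 15 load 4.0000
6 18 source 2.0000
7 21 load 0.0000
8 24 source 2.0000

Γ_L=1.000000, Γ_S=-1.000000; launch V₁=2·50/50=2.000000
k=0 src: V=2.0000
k=1 load: inc=2.000000, refl=2.000000·1.000000=2.0000; V=0.000000+2.000000+2.000000=4.0000
k=2 src: inc=2.000000, refl=2.000000·-1.000000=-2.0000; V=2.000000+2.000000+-2.000000=2.0000
k=3 load: inc=-2.000000, refl=-2.000000·1.000000=-2.0000; V=4.000000+-2.000000+-2.000000=0.0000
k=4 src: inc=-2.000000, refl=-2.000000·-1.000000=2.0000; V=2.000000+-2.000000+2.000000=2.0000
k=5 load: inc=2.000000, refl=2.000000·1.000000=2.0000; V=0.000000+2.000000+2.000000=4.0000
k=6 src: inc=2.000000, refl=2.000000·-1.000000=-2.0000; V=2.000000+2.000000+-2.000000=2.0000
k=7 load: inc=-2.000000, refl=-2.000000·1.000000=-2.0000; V=4.000000+-2.000000+-2.000000=0.0000
k=8 src: inc=-2.000000, refl=-2.000000·-1.000000=2.0000; V=2.000000+-2.000000+2.000000=2.0000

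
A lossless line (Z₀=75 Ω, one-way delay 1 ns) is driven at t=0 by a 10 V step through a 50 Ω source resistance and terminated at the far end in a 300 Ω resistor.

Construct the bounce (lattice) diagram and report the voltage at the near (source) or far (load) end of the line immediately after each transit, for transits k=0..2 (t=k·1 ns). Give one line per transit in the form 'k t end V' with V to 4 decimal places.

0 0 source 6.0000
1 1 load 9.6000
2 2 source 8.8800

Γ_L=0.600000, Γ_S=-0.200000; launch V₁=10·75/125=6.000000
k=0 src: V=6.0000
k=1 load: inc=6.000000, refl=6.000000·0.600000=3.6000; V=0.000000+6.000000+3.600000=9.6000
k=2 src: inc=3.600000, refl=3.600000·-0.200000=-0.7200; V=6.000000+3.600000+-0.720000=8.8800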